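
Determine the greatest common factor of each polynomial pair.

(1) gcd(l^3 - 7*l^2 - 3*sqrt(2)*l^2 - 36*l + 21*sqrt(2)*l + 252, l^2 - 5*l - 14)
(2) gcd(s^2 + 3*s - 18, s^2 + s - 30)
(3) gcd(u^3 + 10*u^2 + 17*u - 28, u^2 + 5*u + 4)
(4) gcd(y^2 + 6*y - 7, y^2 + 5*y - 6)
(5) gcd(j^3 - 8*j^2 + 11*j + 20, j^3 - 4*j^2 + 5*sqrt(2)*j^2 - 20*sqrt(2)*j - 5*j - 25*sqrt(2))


(1) = gcd((l - 7)*(l - 6*sqrt(2))*(l + 3*sqrt(2)), (l - 7)*(l + 2)) = l - 7
(2) = s + 6
(3) = u + 4
(4) = gcd((y - 1)*(y + 7), (y - 1)*(y + 6)) = y - 1
(5) = j^2 - 4*j - 5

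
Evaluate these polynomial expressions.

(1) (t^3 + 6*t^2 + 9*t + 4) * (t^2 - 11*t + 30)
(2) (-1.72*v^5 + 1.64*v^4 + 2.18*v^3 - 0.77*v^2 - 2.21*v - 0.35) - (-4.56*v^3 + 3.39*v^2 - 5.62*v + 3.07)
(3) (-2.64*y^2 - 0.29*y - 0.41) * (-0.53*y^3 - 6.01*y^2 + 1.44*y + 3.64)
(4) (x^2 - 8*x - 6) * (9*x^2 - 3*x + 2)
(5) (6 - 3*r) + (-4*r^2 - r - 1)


(1) = t^5 - 5*t^4 - 27*t^3 + 85*t^2 + 226*t + 120
(2) = -1.72*v^5 + 1.64*v^4 + 6.74*v^3 - 4.16*v^2 + 3.41*v - 3.42
(3) = 1.3992*y^5 + 16.0201*y^4 - 1.8414*y^3 - 7.5631*y^2 - 1.646*y - 1.4924
(4) = 9*x^4 - 75*x^3 - 28*x^2 + 2*x - 12
(5) = -4*r^2 - 4*r + 5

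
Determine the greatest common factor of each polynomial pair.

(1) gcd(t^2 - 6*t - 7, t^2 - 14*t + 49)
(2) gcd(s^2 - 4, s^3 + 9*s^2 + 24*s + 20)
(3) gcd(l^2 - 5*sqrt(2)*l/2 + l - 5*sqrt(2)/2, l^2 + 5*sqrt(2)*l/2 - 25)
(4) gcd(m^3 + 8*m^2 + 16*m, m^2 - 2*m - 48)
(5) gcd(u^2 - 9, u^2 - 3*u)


(1) = t - 7
(2) = s + 2
(3) = gcd((l + 1)*(l - 5*sqrt(2)/2), (l - 5*sqrt(2)/2)*(l + 5*sqrt(2))) = l - 5*sqrt(2)/2
(4) = gcd(m*(m + 4)^2, (m - 8)*(m + 6)) = 1
(5) = u - 3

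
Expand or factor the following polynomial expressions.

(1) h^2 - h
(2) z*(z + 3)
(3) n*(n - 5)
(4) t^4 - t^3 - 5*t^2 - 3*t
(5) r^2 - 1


(1) = h*(h - 1)
(2) = z^2 + 3*z
(3) = n^2 - 5*n
(4) = t*(t - 3)*(t + 1)^2
(5) = (r - 1)*(r + 1)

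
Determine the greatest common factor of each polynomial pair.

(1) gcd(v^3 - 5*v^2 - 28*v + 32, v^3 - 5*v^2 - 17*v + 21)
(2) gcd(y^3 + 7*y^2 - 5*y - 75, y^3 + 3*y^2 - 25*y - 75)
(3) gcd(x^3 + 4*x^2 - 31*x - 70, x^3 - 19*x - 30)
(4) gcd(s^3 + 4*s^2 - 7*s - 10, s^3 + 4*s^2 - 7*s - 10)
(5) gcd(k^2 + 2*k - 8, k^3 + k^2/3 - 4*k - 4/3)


(1) = gcd((v - 8)*(v - 1)*(v + 4), (v - 7)*(v - 1)*(v + 3)) = v - 1
(2) = y + 5
(3) = gcd((x - 5)*(x + 2)*(x + 7), (x - 5)*(x + 2)*(x + 3)) = x^2 - 3*x - 10
(4) = s^3 + 4*s^2 - 7*s - 10
(5) = gcd((k - 2)*(k + 4), (k - 2)*(k + 1/3)*(k + 2)) = k - 2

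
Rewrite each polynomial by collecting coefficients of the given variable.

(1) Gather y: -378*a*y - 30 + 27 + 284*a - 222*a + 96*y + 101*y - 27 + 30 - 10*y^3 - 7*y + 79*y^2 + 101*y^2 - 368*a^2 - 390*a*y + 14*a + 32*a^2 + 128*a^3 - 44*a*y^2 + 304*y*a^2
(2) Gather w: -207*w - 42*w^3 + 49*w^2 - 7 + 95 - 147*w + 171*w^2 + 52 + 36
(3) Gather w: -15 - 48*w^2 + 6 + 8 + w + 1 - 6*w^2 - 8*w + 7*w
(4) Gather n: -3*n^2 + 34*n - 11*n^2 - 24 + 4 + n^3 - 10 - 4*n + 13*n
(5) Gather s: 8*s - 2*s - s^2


(1) = 128*a^3 - 336*a^2 + 76*a - 10*y^3 + y^2*(180 - 44*a) + y*(304*a^2 - 768*a + 190)
(2) = -42*w^3 + 220*w^2 - 354*w + 176
(3) = -54*w^2
(4) = n^3 - 14*n^2 + 43*n - 30
(5) = -s^2 + 6*s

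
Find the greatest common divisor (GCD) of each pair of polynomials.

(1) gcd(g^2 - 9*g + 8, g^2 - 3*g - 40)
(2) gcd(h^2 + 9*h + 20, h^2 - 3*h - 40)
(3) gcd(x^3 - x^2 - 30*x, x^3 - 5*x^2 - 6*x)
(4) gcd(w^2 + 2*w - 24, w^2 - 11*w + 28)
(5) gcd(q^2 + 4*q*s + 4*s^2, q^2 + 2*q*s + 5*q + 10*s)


(1) = gcd((g - 8)*(g - 1), (g - 8)*(g + 5)) = g - 8
(2) = h + 5
(3) = x^2 - 6*x
(4) = gcd((w - 4)*(w + 6), (w - 7)*(w - 4)) = w - 4
(5) = gcd((q + 2*s)^2, (q + 5)*(q + 2*s)) = q + 2*s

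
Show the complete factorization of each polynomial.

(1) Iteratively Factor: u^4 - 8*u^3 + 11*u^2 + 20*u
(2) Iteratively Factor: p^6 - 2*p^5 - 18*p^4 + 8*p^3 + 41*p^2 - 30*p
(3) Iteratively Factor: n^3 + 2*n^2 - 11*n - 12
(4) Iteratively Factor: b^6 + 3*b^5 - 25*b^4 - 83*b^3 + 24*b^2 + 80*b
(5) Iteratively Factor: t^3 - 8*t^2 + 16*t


(1) = (u - 5)*(u^3 - 3*u^2 - 4*u) = (u - 5)*(u + 1)*(u^2 - 4*u) = u*(u - 5)*(u + 1)*(u - 4)
(2) = (p + 3)*(p^5 - 5*p^4 - 3*p^3 + 17*p^2 - 10*p) = (p - 5)*(p + 3)*(p^4 - 3*p^2 + 2*p) = (p - 5)*(p - 1)*(p + 3)*(p^3 + p^2 - 2*p) = (p - 5)*(p - 1)*(p + 2)*(p + 3)*(p^2 - p) = p*(p - 5)*(p - 1)*(p + 2)*(p + 3)*(p - 1)
(3) = (n - 3)*(n^2 + 5*n + 4) = (n - 3)*(n + 1)*(n + 4)
(4) = (b - 5)*(b^5 + 8*b^4 + 15*b^3 - 8*b^2 - 16*b) = (b - 5)*(b + 1)*(b^4 + 7*b^3 + 8*b^2 - 16*b) = b*(b - 5)*(b + 1)*(b^3 + 7*b^2 + 8*b - 16) = b*(b - 5)*(b + 1)*(b + 4)*(b^2 + 3*b - 4) = b*(b - 5)*(b + 1)*(b + 4)^2*(b - 1)
(5) = (t)*(t^2 - 8*t + 16) = t*(t - 4)*(t - 4)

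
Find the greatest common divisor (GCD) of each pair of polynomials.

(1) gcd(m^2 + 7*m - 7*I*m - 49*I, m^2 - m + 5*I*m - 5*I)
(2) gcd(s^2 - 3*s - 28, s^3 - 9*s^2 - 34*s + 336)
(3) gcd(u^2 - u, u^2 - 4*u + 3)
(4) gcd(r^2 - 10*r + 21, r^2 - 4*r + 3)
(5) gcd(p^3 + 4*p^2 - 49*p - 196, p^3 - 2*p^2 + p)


(1) = gcd((m + 7)*(m - 7*I), (m - 1)*(m + 5*I)) = 1
(2) = s - 7
(3) = gcd(u*(u - 1), (u - 3)*(u - 1)) = u - 1
(4) = r - 3
(5) = gcd((p - 7)*(p + 4)*(p + 7), p*(p - 1)^2) = 1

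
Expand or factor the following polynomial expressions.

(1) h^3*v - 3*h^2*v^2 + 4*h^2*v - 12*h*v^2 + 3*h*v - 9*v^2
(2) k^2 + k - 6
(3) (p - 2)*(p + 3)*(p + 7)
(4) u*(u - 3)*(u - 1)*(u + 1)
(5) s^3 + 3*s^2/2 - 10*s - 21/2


(1) = (h + 3)*(h - 3*v)*(h*v + v)
(2) = (k - 2)*(k + 3)
(3) = p^3 + 8*p^2 + p - 42
(4) = u^4 - 3*u^3 - u^2 + 3*u
(5) = (s - 3)*(s + 1)*(s + 7/2)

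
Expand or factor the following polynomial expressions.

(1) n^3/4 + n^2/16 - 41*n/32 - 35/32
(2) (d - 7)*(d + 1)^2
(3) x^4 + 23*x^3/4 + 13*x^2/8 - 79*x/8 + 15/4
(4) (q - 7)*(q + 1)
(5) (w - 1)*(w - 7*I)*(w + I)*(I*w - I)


(1) = (n/4 + 1/4)*(n - 5/2)*(n + 7/4)
(2) = d^3 - 5*d^2 - 13*d - 7
(3) = (x - 3/4)*(x - 1/2)*(x + 2)*(x + 5)
(4) = q^2 - 6*q - 7
(5) = I*w^4 + 6*w^3 - 2*I*w^3 - 12*w^2 + 8*I*w^2 + 6*w - 14*I*w + 7*I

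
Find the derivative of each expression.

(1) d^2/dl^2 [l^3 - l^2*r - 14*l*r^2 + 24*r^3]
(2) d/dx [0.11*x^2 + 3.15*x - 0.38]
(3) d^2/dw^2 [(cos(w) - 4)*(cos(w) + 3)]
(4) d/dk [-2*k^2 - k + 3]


(1) = 6*l - 2*r
(2) = 0.22*x + 3.15
(3) = cos(w) - 2*cos(2*w)
(4) = -4*k - 1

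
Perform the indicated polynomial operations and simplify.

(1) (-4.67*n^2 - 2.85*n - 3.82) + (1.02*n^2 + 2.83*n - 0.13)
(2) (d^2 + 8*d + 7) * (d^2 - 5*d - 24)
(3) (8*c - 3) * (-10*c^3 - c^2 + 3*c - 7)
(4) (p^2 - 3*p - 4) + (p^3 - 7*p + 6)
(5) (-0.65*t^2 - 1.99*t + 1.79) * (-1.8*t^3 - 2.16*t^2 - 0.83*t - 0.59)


(1) = -3.65*n^2 - 0.02*n - 3.95
(2) = d^4 + 3*d^3 - 57*d^2 - 227*d - 168
(3) = -80*c^4 + 22*c^3 + 27*c^2 - 65*c + 21
(4) = p^3 + p^2 - 10*p + 2
(5) = 1.17*t^5 + 4.986*t^4 + 1.6159*t^3 - 1.8312*t^2 - 0.3116*t - 1.0561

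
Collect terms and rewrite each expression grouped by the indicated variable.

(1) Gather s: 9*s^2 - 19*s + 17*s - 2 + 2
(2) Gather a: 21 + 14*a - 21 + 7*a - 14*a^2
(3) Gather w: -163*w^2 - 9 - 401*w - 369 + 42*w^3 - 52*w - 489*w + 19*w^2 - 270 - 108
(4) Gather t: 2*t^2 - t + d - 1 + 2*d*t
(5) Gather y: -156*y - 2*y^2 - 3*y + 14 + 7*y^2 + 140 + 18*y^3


(1) = 9*s^2 - 2*s
(2) = -14*a^2 + 21*a
(3) = 42*w^3 - 144*w^2 - 942*w - 756
(4) = d + 2*t^2 + t*(2*d - 1) - 1
(5) = 18*y^3 + 5*y^2 - 159*y + 154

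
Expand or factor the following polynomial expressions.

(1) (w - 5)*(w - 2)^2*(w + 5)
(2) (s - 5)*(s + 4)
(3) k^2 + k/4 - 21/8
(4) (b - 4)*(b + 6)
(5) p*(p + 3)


(1) = w^4 - 4*w^3 - 21*w^2 + 100*w - 100
(2) = s^2 - s - 20
(3) = (k - 3/2)*(k + 7/4)
(4) = b^2 + 2*b - 24
(5) = p^2 + 3*p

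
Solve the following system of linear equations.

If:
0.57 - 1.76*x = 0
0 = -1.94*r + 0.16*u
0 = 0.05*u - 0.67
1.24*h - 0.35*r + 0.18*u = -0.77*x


Then:
h = -1.83
r = 1.11
u = 13.40
x = 0.32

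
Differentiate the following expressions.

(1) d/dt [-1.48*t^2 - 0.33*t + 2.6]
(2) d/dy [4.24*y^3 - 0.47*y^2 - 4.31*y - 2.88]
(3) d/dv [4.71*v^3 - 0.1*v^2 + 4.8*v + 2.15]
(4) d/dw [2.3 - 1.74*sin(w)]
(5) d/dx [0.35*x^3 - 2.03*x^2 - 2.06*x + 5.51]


(1) = -2.96*t - 0.33
(2) = 12.72*y^2 - 0.94*y - 4.31
(3) = 14.13*v^2 - 0.2*v + 4.8
(4) = -1.74*cos(w)
(5) = 1.05*x^2 - 4.06*x - 2.06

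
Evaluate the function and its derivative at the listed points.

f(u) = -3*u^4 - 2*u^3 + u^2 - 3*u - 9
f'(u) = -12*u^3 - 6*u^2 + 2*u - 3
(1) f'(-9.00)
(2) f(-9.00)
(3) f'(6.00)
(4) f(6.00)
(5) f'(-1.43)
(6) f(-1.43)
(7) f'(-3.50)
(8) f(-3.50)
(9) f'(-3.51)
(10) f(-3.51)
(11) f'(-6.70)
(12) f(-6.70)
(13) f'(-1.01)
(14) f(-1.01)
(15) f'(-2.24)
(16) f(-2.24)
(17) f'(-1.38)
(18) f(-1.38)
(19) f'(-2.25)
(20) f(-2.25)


(1) = 8241.00
(2) = -18126.00
(3) = -2799.00
(4) = -4311.00
(5) = 16.96
(6) = -9.36
(7) = 431.00
(8) = -350.69
(9) = 434.98
(10) = -355.02
(11) = 3323.42
(12) = -5387.82
(13) = 1.22
(14) = -6.01
(15) = 97.29
(16) = -50.31
(17) = 14.35
(18) = -8.58
(19) = 98.81
(20) = -51.29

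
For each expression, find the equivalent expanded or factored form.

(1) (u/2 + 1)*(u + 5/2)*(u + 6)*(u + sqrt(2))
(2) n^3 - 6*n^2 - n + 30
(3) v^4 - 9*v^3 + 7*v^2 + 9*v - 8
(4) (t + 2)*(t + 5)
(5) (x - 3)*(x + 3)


(1) = u^4/2 + sqrt(2)*u^3/2 + 21*u^3/4 + 21*sqrt(2)*u^2/4 + 16*u^2 + 15*u + 16*sqrt(2)*u + 15*sqrt(2)
(2) = (n - 5)*(n - 3)*(n + 2)
(3) = (v - 8)*(v - 1)^2*(v + 1)
(4) = t^2 + 7*t + 10
(5) = x^2 - 9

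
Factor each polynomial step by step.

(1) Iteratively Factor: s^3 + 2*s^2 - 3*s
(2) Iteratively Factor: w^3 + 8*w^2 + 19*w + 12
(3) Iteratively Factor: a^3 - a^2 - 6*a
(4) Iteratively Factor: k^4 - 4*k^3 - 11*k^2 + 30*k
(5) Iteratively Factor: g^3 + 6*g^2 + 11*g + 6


(1) = (s + 3)*(s^2 - s) = s*(s + 3)*(s - 1)
(2) = (w + 1)*(w^2 + 7*w + 12) = (w + 1)*(w + 4)*(w + 3)
(3) = (a - 3)*(a^2 + 2*a) = (a - 3)*(a + 2)*(a)
(4) = (k)*(k^3 - 4*k^2 - 11*k + 30) = k*(k - 2)*(k^2 - 2*k - 15) = k*(k - 2)*(k + 3)*(k - 5)
(5) = (g + 2)*(g^2 + 4*g + 3) = (g + 2)*(g + 3)*(g + 1)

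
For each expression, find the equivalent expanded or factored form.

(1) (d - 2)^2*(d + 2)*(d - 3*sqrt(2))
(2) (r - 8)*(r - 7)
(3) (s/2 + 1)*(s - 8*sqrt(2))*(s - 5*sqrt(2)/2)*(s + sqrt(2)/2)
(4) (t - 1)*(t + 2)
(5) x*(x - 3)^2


(1) = d^4 - 3*sqrt(2)*d^3 - 2*d^3 - 4*d^2 + 6*sqrt(2)*d^2 + 8*d + 12*sqrt(2)*d - 24*sqrt(2)
(2) = r^2 - 15*r + 56
(3) = s^4/2 - 5*sqrt(2)*s^3 + s^3 - 10*sqrt(2)*s^2 + 59*s^2/4 + 10*sqrt(2)*s + 59*s/2 + 20*sqrt(2)
(4) = t^2 + t - 2
(5) = x^3 - 6*x^2 + 9*x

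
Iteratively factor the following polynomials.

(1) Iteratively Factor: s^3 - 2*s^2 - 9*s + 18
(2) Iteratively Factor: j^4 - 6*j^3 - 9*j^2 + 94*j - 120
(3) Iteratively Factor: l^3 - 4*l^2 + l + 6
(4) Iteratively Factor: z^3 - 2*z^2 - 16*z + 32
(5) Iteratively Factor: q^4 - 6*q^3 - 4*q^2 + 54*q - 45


(1) = (s - 3)*(s^2 + s - 6) = (s - 3)*(s - 2)*(s + 3)
(2) = (j - 2)*(j^3 - 4*j^2 - 17*j + 60) = (j - 5)*(j - 2)*(j^2 + j - 12) = (j - 5)*(j - 2)*(j + 4)*(j - 3)
(3) = (l - 3)*(l^2 - l - 2) = (l - 3)*(l - 2)*(l + 1)
(4) = (z - 2)*(z^2 - 16) = (z - 2)*(z + 4)*(z - 4)
(5) = (q - 3)*(q^3 - 3*q^2 - 13*q + 15) = (q - 5)*(q - 3)*(q^2 + 2*q - 3) = (q - 5)*(q - 3)*(q - 1)*(q + 3)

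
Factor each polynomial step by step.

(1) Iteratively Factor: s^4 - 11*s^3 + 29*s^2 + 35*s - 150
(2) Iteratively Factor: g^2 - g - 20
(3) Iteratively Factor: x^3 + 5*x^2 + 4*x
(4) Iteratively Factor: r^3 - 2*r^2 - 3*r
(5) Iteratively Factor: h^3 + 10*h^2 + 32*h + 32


(1) = (s - 3)*(s^3 - 8*s^2 + 5*s + 50) = (s - 5)*(s - 3)*(s^2 - 3*s - 10) = (s - 5)*(s - 3)*(s + 2)*(s - 5)
(2) = (g + 4)*(g - 5)
(3) = (x + 1)*(x^2 + 4*x) = (x + 1)*(x + 4)*(x)
(4) = (r - 3)*(r^2 + r) = (r - 3)*(r + 1)*(r)
(5) = (h + 4)*(h^2 + 6*h + 8) = (h + 2)*(h + 4)*(h + 4)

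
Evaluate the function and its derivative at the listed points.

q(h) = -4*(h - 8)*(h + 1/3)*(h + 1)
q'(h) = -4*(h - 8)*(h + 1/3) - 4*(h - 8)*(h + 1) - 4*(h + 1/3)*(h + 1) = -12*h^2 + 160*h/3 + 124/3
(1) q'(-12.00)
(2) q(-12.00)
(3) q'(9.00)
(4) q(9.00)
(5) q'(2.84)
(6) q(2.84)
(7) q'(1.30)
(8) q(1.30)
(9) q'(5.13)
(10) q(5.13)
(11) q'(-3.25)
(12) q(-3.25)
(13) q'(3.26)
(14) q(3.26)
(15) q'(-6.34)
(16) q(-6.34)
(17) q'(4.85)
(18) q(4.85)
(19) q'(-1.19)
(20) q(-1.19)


(1) = -2326.67
(2) = 10266.67
(3) = -450.67
(4) = -373.33
(5) = 96.01
(6) = 251.51
(7) = 90.39
(8) = 100.68
(9) = -0.87
(10) = 384.47
(11) = -258.75
(12) = 295.31
(13) = 87.67
(14) = 290.23
(15) = -779.15
(16) = 1839.86
(17) = 17.73
(18) = 382.06
(19) = -39.13
(20) = 5.98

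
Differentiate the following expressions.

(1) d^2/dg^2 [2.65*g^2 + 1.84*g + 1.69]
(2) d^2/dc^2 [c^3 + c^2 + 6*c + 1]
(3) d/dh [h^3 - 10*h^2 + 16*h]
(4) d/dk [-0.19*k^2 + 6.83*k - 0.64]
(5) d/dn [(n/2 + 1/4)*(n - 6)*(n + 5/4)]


(1) = 5.30000000000000
(2) = 6*c + 2
(3) = 3*h^2 - 20*h + 16
(4) = 6.83 - 0.38*k
(5) = 3*n^2/2 - 17*n/4 - 79/16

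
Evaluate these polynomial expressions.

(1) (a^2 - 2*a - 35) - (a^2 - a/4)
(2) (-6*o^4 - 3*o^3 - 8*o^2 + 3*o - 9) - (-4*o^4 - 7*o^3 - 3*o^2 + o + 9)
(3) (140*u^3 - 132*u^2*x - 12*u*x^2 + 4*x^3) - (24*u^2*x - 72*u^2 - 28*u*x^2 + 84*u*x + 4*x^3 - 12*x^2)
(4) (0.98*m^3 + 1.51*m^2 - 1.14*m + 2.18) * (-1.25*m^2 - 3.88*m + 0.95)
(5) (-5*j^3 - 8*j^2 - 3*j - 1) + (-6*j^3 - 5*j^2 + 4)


(1) = -7*a/4 - 35
(2) = -2*o^4 + 4*o^3 - 5*o^2 + 2*o - 18
(3) = 140*u^3 - 156*u^2*x + 72*u^2 + 16*u*x^2 - 84*u*x + 12*x^2
(4) = -1.225*m^5 - 5.6899*m^4 - 3.5028*m^3 + 3.1327*m^2 - 9.5414*m + 2.071
(5) = -11*j^3 - 13*j^2 - 3*j + 3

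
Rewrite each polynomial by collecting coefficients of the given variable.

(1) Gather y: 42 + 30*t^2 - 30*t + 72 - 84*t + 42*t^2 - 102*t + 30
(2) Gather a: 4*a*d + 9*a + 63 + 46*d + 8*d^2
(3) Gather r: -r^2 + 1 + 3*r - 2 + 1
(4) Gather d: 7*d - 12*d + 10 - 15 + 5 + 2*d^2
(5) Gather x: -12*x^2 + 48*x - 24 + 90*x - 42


(1) = 72*t^2 - 216*t + 144
(2) = a*(4*d + 9) + 8*d^2 + 46*d + 63
(3) = -r^2 + 3*r
(4) = 2*d^2 - 5*d
(5) = -12*x^2 + 138*x - 66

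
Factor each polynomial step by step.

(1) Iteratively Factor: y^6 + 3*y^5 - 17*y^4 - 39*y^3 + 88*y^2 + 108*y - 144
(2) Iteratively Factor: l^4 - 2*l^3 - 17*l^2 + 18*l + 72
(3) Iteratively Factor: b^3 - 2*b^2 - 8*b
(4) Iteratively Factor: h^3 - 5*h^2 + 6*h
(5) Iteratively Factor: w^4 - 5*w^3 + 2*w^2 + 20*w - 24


(1) = (y + 2)*(y^5 + y^4 - 19*y^3 - y^2 + 90*y - 72) = (y - 3)*(y + 2)*(y^4 + 4*y^3 - 7*y^2 - 22*y + 24) = (y - 3)*(y + 2)*(y + 4)*(y^3 - 7*y + 6) = (y - 3)*(y + 2)*(y + 3)*(y + 4)*(y^2 - 3*y + 2) = (y - 3)*(y - 2)*(y + 2)*(y + 3)*(y + 4)*(y - 1)
(2) = (l + 2)*(l^3 - 4*l^2 - 9*l + 36) = (l - 4)*(l + 2)*(l^2 - 9) = (l - 4)*(l - 3)*(l + 2)*(l + 3)
(3) = (b - 4)*(b^2 + 2*b) = b*(b - 4)*(b + 2)
(4) = (h - 3)*(h^2 - 2*h) = (h - 3)*(h - 2)*(h)
(5) = (w - 2)*(w^3 - 3*w^2 - 4*w + 12) = (w - 2)^2*(w^2 - w - 6) = (w - 3)*(w - 2)^2*(w + 2)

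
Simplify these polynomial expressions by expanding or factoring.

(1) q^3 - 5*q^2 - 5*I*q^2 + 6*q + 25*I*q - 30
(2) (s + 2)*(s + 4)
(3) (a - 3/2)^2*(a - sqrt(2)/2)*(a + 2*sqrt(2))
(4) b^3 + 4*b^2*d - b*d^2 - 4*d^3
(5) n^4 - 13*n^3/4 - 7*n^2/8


(1) = (q - 5)*(q - 6*I)*(q + I)
(2) = s^2 + 6*s + 8
(3) = a^4 - 3*a^3 + 3*sqrt(2)*a^3/2 - 9*sqrt(2)*a^2/2 + a^2/4 + 27*sqrt(2)*a/8 + 6*a - 9/2
(4) = (b - d)*(b + d)*(b + 4*d)
(5) = n^2*(n - 7/2)*(n + 1/4)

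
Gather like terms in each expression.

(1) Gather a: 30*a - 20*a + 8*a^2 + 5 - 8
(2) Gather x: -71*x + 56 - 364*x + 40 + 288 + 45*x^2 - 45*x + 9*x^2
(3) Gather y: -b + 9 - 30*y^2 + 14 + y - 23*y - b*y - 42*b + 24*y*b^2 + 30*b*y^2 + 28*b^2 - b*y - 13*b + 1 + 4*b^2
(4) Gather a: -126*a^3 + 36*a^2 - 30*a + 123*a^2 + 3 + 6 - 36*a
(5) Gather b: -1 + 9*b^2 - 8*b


(1) = 8*a^2 + 10*a - 3
(2) = 54*x^2 - 480*x + 384
(3) = 32*b^2 - 56*b + y^2*(30*b - 30) + y*(24*b^2 - 2*b - 22) + 24
(4) = -126*a^3 + 159*a^2 - 66*a + 9
(5) = 9*b^2 - 8*b - 1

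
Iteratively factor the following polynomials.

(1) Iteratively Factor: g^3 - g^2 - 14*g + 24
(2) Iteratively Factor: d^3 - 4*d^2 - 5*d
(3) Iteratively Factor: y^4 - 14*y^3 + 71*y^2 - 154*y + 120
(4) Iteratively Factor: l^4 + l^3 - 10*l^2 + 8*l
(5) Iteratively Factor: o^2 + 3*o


(1) = (g - 2)*(g^2 + g - 12) = (g - 2)*(g + 4)*(g - 3)
(2) = (d)*(d^2 - 4*d - 5) = d*(d - 5)*(d + 1)
(3) = (y - 3)*(y^3 - 11*y^2 + 38*y - 40) = (y - 3)*(y - 2)*(y^2 - 9*y + 20) = (y - 5)*(y - 3)*(y - 2)*(y - 4)
(4) = (l - 1)*(l^3 + 2*l^2 - 8*l) = l*(l - 1)*(l^2 + 2*l - 8) = l*(l - 2)*(l - 1)*(l + 4)
(5) = (o + 3)*(o)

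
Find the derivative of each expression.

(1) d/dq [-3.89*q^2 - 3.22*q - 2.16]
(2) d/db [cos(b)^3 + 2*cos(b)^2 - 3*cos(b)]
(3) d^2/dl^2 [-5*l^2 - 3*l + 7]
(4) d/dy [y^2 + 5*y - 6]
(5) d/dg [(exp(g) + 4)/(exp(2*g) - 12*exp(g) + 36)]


(1) = -7.78*q - 3.22
(2) = 3*sin(b)^3 - 4*sin(b)*cos(b)
(3) = -10
(4) = 2*y + 5
(5) = (-exp(g) - 14)*exp(g)/(exp(3*g) - 18*exp(2*g) + 108*exp(g) - 216)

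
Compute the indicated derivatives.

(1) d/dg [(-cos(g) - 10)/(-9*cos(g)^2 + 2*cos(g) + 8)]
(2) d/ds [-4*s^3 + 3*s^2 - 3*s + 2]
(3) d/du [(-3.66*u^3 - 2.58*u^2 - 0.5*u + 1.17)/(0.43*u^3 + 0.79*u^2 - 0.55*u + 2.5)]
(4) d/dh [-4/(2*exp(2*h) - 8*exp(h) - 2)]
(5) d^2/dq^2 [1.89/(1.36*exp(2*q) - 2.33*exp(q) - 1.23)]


(1) = (-9*sin(g)^2 + 180*cos(g) - 3)*sin(g)/(-9*cos(g)^2 + 2*cos(g) + 8)^2
(2) = -12*s^2 + 6*s - 3
(3) = (-1.782*u^4 + 4.456*u^3 - 27.1453*u^2 - 14.7486*u - 0.6065)/(0.1849*u^6 + 0.6794*u^5 + 0.1511*u^4 + 1.281*u^3 + 4.2525*u^2 - 2.75*u + 6.25)
(4) = 4*(exp(h) - 2)*exp(h)/(-exp(2*h) + 4*exp(h) + 1)^2
(5) = ((4.4037 - 10.2816*exp(q))*(-1.36*exp(2*q) + 2.33*exp(q) + 1.23) - 1.89*(2.72*exp(q) - 2.33)*(5.44*exp(q) - 4.66)*exp(q))*exp(q)/(-1.36*exp(2*q) + 2.33*exp(q) + 1.23)^3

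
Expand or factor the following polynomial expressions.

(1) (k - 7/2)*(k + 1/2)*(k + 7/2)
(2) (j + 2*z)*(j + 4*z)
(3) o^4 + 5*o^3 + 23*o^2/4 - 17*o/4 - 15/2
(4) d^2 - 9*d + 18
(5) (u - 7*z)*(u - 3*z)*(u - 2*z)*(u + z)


(1) = k^3 + k^2/2 - 49*k/4 - 49/8
(2) = j^2 + 6*j*z + 8*z^2
(3) = (o - 1)*(o + 3/2)*(o + 2)*(o + 5/2)
(4) = (d - 6)*(d - 3)
(5) = u^4 - 11*u^3*z + 29*u^2*z^2 - u*z^3 - 42*z^4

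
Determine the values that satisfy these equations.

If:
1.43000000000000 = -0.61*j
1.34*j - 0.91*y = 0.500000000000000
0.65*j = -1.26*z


Then:
j = -2.34
y = -4.00
z = 1.21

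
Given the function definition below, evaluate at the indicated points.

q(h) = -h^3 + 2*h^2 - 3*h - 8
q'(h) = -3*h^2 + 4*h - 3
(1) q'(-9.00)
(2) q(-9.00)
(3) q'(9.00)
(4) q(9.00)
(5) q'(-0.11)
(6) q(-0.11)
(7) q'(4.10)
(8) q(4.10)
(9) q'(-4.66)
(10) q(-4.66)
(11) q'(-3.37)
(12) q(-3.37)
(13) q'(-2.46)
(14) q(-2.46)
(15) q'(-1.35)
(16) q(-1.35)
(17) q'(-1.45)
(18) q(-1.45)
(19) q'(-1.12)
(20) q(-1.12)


(1) = -282.00
(2) = 910.00
(3) = -210.00
(4) = -602.00
(5) = -3.48
(6) = -7.64
(7) = -37.03
(8) = -55.60
(9) = -86.79
(10) = 150.61
(11) = -50.55
(12) = 63.10
(13) = -30.99
(14) = 26.37
(15) = -13.87
(16) = 2.16
(17) = -15.11
(18) = 3.60
(19) = -11.24
(20) = -0.73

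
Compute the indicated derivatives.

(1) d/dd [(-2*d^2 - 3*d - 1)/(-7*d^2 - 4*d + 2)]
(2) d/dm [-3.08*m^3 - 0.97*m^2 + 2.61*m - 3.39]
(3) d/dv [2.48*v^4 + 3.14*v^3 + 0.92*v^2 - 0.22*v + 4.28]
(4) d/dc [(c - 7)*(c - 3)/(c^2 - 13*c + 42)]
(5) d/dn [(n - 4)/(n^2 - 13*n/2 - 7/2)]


(1) = (-13*d^2 - 22*d - 10)/(49*d^4 + 56*d^3 - 12*d^2 - 16*d + 4)
(2) = -9.24*m^2 - 1.94*m + 2.61
(3) = 9.92*v^3 + 9.42*v^2 + 1.84*v - 0.22
(4) = -3/(c^2 - 12*c + 36)
(5) = 2*(-2*n^2 + 16*n - 59)/(4*n^4 - 52*n^3 + 141*n^2 + 182*n + 49)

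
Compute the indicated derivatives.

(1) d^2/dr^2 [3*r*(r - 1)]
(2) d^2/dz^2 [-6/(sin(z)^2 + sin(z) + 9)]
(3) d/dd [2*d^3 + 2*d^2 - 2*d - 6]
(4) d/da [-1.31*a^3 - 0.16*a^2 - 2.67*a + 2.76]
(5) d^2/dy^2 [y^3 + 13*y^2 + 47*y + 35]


(1) = 6
(2) = 6*(4*sin(z)^4 + 3*sin(z)^3 - 41*sin(z)^2 - 15*sin(z) + 16)/(sin(z)^2 + sin(z) + 9)^3
(3) = 6*d^2 + 4*d - 2
(4) = -3.93*a^2 - 0.32*a - 2.67
(5) = 6*y + 26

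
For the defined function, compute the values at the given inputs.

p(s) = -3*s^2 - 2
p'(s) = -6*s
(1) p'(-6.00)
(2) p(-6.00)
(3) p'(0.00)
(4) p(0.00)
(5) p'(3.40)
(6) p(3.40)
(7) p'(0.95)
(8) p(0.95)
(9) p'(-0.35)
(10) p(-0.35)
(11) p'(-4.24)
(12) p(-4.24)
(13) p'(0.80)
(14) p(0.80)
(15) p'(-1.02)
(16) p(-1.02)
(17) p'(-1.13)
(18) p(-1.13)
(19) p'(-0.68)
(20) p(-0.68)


(1) = 36.00
(2) = -110.00
(3) = 0.00
(4) = -2.00
(5) = -20.40
(6) = -36.68
(7) = -5.70
(8) = -4.71
(9) = 2.10
(10) = -2.37
(11) = 25.44
(12) = -55.93
(13) = -4.80
(14) = -3.92
(15) = 6.12
(16) = -5.12
(17) = 6.78
(18) = -5.83
(19) = 4.08
(20) = -3.39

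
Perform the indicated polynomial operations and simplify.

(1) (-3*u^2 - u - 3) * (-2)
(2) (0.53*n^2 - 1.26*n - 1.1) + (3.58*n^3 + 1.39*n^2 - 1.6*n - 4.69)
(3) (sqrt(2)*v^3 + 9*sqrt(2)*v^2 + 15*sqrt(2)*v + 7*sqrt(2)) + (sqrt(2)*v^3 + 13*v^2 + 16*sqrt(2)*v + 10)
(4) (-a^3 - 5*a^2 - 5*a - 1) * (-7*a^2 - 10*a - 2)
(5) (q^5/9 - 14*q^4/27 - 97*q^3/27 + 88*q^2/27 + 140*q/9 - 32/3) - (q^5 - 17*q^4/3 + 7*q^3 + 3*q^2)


(1) = 6*u^2 + 2*u + 6
(2) = 3.58*n^3 + 1.92*n^2 - 2.86*n - 5.79
(3) = 2*sqrt(2)*v^3 + 9*sqrt(2)*v^2 + 13*v^2 + 31*sqrt(2)*v + 7*sqrt(2) + 10
(4) = 7*a^5 + 45*a^4 + 87*a^3 + 67*a^2 + 20*a + 2
(5) = -8*q^5/9 + 139*q^4/27 - 286*q^3/27 + 7*q^2/27 + 140*q/9 - 32/3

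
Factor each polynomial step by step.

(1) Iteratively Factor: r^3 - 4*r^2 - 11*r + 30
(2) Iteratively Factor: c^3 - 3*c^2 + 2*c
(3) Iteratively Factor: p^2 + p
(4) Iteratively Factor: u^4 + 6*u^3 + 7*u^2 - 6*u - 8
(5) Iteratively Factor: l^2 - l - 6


(1) = (r - 2)*(r^2 - 2*r - 15) = (r - 5)*(r - 2)*(r + 3)
(2) = (c - 2)*(c^2 - c) = c*(c - 2)*(c - 1)
(3) = (p + 1)*(p)
(4) = (u + 1)*(u^3 + 5*u^2 + 2*u - 8) = (u - 1)*(u + 1)*(u^2 + 6*u + 8) = (u - 1)*(u + 1)*(u + 2)*(u + 4)
(5) = (l - 3)*(l + 2)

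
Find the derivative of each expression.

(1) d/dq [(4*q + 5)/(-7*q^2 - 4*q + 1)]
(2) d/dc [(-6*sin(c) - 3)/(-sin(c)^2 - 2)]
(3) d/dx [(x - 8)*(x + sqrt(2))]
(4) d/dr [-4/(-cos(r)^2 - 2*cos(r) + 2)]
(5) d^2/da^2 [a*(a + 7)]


(1) = 2*(14*q^2 + 35*q + 12)/(49*q^4 + 56*q^3 + 2*q^2 - 8*q + 1)
(2) = 6*(-sin(c) + cos(c)^2 + 1)*cos(c)/(sin(c)^2 + 2)^2
(3) = 2*x - 8 + sqrt(2)
(4) = 8*(cos(r) + 1)*sin(r)/(cos(r)^2 + 2*cos(r) - 2)^2
(5) = 2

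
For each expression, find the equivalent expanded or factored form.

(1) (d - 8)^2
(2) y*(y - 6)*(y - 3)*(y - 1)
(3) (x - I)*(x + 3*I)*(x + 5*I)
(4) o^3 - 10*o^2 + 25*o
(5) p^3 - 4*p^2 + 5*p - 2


(1) = d^2 - 16*d + 64
(2) = y^4 - 10*y^3 + 27*y^2 - 18*y
(3) = x^3 + 7*I*x^2 - 7*x + 15*I
(4) = o*(o - 5)^2
(5) = (p - 2)*(p - 1)^2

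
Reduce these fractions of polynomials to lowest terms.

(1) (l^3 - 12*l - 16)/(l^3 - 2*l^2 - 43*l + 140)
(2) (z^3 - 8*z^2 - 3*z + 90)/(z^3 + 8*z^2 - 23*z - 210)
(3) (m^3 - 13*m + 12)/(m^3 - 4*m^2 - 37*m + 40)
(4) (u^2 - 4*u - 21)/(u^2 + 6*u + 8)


(1) = (l^2 + 4*l + 4)/(l^2 + 2*l - 35)
(2) = (z^2 - 3*z - 18)/(z^2 + 13*z + 42)
(3) = (m^2 + m - 12)/(m^2 - 3*m - 40)
(4) = (u^2 - 4*u - 21)/(u^2 + 6*u + 8)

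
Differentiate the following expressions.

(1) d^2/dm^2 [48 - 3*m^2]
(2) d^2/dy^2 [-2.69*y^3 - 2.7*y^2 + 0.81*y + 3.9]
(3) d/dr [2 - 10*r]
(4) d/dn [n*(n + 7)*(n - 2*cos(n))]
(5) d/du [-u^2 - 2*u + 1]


(1) = -6
(2) = -16.14*y - 5.4
(3) = -10
(4) = n*(n + 7)*(2*sin(n) + 1) + n*(n - 2*cos(n)) + (n + 7)*(n - 2*cos(n))
(5) = -2*u - 2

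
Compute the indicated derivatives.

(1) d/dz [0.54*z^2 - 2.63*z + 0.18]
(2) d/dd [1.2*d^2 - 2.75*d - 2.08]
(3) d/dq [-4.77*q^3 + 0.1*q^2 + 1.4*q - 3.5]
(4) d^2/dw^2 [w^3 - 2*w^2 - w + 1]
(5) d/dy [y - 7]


(1) = 1.08*z - 2.63
(2) = 2.4*d - 2.75
(3) = -14.31*q^2 + 0.2*q + 1.4
(4) = 6*w - 4
(5) = 1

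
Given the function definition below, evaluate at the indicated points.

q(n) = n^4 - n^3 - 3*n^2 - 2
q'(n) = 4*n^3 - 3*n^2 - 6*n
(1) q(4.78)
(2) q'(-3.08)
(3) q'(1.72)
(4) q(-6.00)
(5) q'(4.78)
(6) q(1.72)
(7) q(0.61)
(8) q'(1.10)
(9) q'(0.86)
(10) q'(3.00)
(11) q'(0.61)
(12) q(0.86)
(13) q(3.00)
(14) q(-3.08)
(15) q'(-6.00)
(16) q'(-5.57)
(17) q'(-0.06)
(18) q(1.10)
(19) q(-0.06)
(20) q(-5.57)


(1) = 342.29
(2) = -126.85
(3) = 1.16
(4) = 1402.00
(5) = 339.64
(6) = -7.21
(7) = -3.20
(8) = -4.91
(9) = -4.83
(10) = 63.00
(11) = -3.87
(12) = -4.31
(13) = 25.00
(14) = 88.75
(15) = -936.00
(16) = -750.89
(17) = 0.35
(18) = -5.50
(19) = -2.01
(20) = 1040.28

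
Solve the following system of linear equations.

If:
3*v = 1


Then:
v = 1/3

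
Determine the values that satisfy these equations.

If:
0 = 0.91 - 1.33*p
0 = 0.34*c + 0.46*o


Then:
c = -1.35294117647059*o
p = 0.68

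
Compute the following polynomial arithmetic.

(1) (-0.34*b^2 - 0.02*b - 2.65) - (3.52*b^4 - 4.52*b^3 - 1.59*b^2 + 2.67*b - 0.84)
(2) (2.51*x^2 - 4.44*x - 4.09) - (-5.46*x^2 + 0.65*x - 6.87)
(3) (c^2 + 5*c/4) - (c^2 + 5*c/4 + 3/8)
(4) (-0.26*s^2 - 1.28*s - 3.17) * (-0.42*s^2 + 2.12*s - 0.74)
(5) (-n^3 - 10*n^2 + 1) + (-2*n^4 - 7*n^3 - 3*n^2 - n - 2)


(1) = -3.52*b^4 + 4.52*b^3 + 1.25*b^2 - 2.69*b - 1.81
(2) = 7.97*x^2 - 5.09*x + 2.78
(3) = -3/8
(4) = 0.1092*s^4 - 0.0136*s^3 - 1.1898*s^2 - 5.7732*s + 2.3458
(5) = -2*n^4 - 8*n^3 - 13*n^2 - n - 1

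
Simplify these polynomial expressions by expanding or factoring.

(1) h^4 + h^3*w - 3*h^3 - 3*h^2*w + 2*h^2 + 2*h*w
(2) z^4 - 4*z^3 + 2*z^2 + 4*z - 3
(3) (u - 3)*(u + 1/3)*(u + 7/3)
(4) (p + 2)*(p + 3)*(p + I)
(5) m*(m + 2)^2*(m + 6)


(1) = h*(h - 2)*(h - 1)*(h + w)
(2) = (z - 3)*(z - 1)^2*(z + 1)
(3) = u^3 - u^2/3 - 65*u/9 - 7/3
(4) = p^3 + 5*p^2 + I*p^2 + 6*p + 5*I*p + 6*I
(5) = m^4 + 10*m^3 + 28*m^2 + 24*m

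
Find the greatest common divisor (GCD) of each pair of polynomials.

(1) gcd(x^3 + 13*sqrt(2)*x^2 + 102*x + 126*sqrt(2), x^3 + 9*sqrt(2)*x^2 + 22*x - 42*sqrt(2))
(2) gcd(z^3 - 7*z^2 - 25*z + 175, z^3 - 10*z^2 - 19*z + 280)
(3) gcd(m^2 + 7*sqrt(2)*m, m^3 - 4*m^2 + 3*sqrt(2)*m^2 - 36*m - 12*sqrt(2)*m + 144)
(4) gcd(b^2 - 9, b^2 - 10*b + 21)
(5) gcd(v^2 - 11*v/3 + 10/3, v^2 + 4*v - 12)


(1) = x^2 + 10*sqrt(2)*x + 42
(2) = gcd((z - 7)*(z - 5)*(z + 5), (z - 8)*(z - 7)*(z + 5)) = z^2 - 2*z - 35
(3) = 1
(4) = gcd((b - 3)*(b + 3), (b - 7)*(b - 3)) = b - 3
(5) = v - 2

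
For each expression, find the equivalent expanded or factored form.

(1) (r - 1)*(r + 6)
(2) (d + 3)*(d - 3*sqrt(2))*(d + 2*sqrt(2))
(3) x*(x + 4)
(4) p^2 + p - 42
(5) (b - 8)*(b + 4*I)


(1) = r^2 + 5*r - 6
(2) = d^3 - sqrt(2)*d^2 + 3*d^2 - 12*d - 3*sqrt(2)*d - 36
(3) = x^2 + 4*x
(4) = (p - 6)*(p + 7)
(5) = b^2 - 8*b + 4*I*b - 32*I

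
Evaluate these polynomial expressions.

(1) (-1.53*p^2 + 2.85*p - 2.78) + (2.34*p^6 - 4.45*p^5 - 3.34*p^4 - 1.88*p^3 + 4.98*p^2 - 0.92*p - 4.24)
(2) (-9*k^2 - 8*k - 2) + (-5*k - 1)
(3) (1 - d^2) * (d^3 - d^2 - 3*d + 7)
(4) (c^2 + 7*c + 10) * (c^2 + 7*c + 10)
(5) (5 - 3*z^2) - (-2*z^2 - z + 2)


(1) = 2.34*p^6 - 4.45*p^5 - 3.34*p^4 - 1.88*p^3 + 3.45*p^2 + 1.93*p - 7.02
(2) = -9*k^2 - 13*k - 3
(3) = -d^5 + d^4 + 4*d^3 - 8*d^2 - 3*d + 7
(4) = c^4 + 14*c^3 + 69*c^2 + 140*c + 100
(5) = -z^2 + z + 3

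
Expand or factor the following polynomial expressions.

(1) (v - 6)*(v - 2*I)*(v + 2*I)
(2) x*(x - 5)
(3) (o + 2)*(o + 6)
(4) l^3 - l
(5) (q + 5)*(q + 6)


(1) = v^3 - 6*v^2 + 4*v - 24
(2) = x^2 - 5*x
(3) = o^2 + 8*o + 12
(4) = l*(l - 1)*(l + 1)
(5) = q^2 + 11*q + 30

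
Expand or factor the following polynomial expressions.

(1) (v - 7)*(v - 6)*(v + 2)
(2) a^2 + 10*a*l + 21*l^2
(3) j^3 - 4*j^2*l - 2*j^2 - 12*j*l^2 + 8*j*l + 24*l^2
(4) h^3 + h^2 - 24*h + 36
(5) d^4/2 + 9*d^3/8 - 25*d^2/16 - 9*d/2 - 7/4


(1) = v^3 - 11*v^2 + 16*v + 84
(2) = (a + 3*l)*(a + 7*l)
(3) = (j - 2)*(j - 6*l)*(j + 2*l)
(4) = (h - 3)*(h - 2)*(h + 6)
(5) = (d/2 + 1)*(d - 2)*(d + 1/2)*(d + 7/4)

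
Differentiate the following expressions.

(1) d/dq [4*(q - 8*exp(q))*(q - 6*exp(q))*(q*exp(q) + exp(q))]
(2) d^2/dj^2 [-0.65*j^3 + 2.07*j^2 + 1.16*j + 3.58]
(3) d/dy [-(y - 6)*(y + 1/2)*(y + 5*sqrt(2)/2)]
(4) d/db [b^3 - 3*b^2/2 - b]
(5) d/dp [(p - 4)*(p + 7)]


(1) = 4*(q^3 - 28*q^2*exp(q) + 4*q^2 + 144*q*exp(2*q) - 56*q*exp(q) + 2*q + 192*exp(2*q) - 14*exp(q))*exp(q)
(2) = 4.14 - 3.9*j
(3) = -3*y^2 - 5*sqrt(2)*y + 11*y + 3 + 55*sqrt(2)/4
(4) = 3*b^2 - 3*b - 1
(5) = 2*p + 3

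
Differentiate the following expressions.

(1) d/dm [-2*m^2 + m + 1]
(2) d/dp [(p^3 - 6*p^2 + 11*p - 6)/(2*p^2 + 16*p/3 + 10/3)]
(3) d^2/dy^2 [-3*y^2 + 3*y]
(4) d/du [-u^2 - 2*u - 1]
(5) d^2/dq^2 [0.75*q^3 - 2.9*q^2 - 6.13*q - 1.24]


(1) = 1 - 4*m
(2) = 3*(3*p^4 + 16*p^3 - 66*p^2 - 24*p + 103)/(2*(9*p^4 + 48*p^3 + 94*p^2 + 80*p + 25))
(3) = -6
(4) = -2*u - 2
(5) = 4.5*q - 5.8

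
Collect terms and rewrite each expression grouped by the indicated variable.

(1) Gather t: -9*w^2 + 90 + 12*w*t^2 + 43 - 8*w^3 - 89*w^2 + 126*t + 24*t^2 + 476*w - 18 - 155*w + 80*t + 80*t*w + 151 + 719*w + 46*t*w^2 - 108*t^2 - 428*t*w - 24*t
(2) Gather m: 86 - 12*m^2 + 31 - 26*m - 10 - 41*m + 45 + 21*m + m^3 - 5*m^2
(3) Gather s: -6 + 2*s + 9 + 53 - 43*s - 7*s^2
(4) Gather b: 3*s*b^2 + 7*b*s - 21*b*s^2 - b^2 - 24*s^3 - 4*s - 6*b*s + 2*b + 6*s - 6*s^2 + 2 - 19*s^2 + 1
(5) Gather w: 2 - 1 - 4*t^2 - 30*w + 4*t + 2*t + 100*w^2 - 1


(1) = t^2*(12*w - 84) + t*(46*w^2 - 348*w + 182) - 8*w^3 - 98*w^2 + 1040*w + 266
(2) = m^3 - 17*m^2 - 46*m + 152
(3) = -7*s^2 - 41*s + 56
(4) = b^2*(3*s - 1) + b*(-21*s^2 + s + 2) - 24*s^3 - 25*s^2 + 2*s + 3
(5) = -4*t^2 + 6*t + 100*w^2 - 30*w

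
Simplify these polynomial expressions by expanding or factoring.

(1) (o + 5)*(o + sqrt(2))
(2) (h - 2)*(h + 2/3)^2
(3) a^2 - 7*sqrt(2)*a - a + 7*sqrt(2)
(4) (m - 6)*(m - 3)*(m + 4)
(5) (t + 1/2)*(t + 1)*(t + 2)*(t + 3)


(1) = o^2 + sqrt(2)*o + 5*o + 5*sqrt(2)
(2) = h^3 - 2*h^2/3 - 20*h/9 - 8/9
(3) = (a - 1)*(a - 7*sqrt(2))
(4) = m^3 - 5*m^2 - 18*m + 72
(5) = t^4 + 13*t^3/2 + 14*t^2 + 23*t/2 + 3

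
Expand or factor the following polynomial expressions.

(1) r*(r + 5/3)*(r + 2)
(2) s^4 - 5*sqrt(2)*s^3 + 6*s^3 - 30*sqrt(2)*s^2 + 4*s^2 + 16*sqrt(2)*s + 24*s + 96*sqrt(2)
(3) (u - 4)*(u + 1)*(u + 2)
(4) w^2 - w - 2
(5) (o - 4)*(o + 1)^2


(1) = r^3 + 11*r^2/3 + 10*r/3
(2) = (s + 6)*(s - 4*sqrt(2))*(s - 2*sqrt(2))*(s + sqrt(2))
(3) = u^3 - u^2 - 10*u - 8
(4) = (w - 2)*(w + 1)
(5) = o^3 - 2*o^2 - 7*o - 4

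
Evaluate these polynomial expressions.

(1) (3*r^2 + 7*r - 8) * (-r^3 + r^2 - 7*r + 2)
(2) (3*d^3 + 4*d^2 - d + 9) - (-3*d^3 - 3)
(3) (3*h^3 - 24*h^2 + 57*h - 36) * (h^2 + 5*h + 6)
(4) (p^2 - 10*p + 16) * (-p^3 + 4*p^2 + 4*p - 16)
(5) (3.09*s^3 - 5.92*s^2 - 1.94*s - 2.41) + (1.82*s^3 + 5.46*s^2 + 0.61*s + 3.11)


(1) = -3*r^5 - 4*r^4 - 6*r^3 - 51*r^2 + 70*r - 16
(2) = 6*d^3 + 4*d^2 - d + 12
(3) = 3*h^5 - 9*h^4 - 45*h^3 + 105*h^2 + 162*h - 216
(4) = -p^5 + 14*p^4 - 52*p^3 + 8*p^2 + 224*p - 256
(5) = 4.91*s^3 - 0.46*s^2 - 1.33*s + 0.7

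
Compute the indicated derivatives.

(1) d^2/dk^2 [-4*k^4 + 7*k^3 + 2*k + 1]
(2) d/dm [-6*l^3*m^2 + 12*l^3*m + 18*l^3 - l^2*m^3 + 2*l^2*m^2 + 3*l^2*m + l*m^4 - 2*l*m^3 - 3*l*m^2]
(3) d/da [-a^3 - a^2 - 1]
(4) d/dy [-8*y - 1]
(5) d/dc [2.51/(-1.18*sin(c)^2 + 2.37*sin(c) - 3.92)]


(1) = 6*k*(7 - 8*k)
(2) = l*(-12*l^2*m + 12*l^2 - 3*l*m^2 + 4*l*m + 3*l + 4*m^3 - 6*m^2 - 6*m)
(3) = a*(-3*a - 2)
(4) = -8
(5) = (5.9236*sin(c) - 5.9487)*cos(c)/(1.18*sin(c)^2 - 2.37*sin(c) + 3.92)^2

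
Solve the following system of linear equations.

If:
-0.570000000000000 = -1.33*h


Then:
h = 0.43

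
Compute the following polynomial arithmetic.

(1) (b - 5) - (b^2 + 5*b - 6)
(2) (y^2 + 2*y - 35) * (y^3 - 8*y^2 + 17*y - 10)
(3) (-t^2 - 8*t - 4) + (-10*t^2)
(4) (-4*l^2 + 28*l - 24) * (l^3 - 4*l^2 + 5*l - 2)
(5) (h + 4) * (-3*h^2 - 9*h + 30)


(1) = -b^2 - 4*b + 1
(2) = y^5 - 6*y^4 - 34*y^3 + 304*y^2 - 615*y + 350
(3) = -11*t^2 - 8*t - 4
(4) = -4*l^5 + 44*l^4 - 156*l^3 + 244*l^2 - 176*l + 48
(5) = -3*h^3 - 21*h^2 - 6*h + 120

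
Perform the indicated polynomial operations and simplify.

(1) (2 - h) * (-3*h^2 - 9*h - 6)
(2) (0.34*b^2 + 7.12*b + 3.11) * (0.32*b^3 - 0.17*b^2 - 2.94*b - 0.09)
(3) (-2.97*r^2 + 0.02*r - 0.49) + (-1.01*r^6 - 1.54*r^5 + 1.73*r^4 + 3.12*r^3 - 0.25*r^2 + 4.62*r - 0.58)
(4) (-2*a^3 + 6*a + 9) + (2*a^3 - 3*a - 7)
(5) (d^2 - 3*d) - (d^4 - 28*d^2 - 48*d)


(1) = 3*h^3 + 3*h^2 - 12*h - 12
(2) = 0.1088*b^5 + 2.2206*b^4 - 1.2148*b^3 - 21.4921*b^2 - 9.7842*b - 0.2799
(3) = -1.01*r^6 - 1.54*r^5 + 1.73*r^4 + 3.12*r^3 - 3.22*r^2 + 4.64*r - 1.07
(4) = 3*a + 2
(5) = -d^4 + 29*d^2 + 45*d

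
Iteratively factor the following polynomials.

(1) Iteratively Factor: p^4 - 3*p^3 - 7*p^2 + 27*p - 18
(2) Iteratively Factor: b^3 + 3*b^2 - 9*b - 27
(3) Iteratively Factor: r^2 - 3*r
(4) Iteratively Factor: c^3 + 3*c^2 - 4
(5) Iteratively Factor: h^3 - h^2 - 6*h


(1) = (p - 3)*(p^3 - 7*p + 6) = (p - 3)*(p - 2)*(p^2 + 2*p - 3) = (p - 3)*(p - 2)*(p - 1)*(p + 3)
(2) = (b + 3)*(b^2 - 9) = (b - 3)*(b + 3)*(b + 3)
(3) = (r)*(r - 3)
(4) = (c - 1)*(c^2 + 4*c + 4) = (c - 1)*(c + 2)*(c + 2)
(5) = (h + 2)*(h^2 - 3*h) = h*(h + 2)*(h - 3)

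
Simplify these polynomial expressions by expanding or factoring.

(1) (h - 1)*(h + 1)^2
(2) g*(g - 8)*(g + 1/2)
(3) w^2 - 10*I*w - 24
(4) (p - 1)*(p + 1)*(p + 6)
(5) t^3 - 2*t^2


(1) = h^3 + h^2 - h - 1
(2) = g^3 - 15*g^2/2 - 4*g
(3) = (w - 6*I)*(w - 4*I)
(4) = p^3 + 6*p^2 - p - 6
(5) = t^2*(t - 2)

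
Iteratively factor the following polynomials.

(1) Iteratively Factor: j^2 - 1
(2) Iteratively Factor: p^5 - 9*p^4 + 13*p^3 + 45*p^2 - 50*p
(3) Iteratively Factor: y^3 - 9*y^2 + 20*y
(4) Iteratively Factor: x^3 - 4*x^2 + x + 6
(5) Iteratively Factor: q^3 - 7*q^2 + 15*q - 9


(1) = (j + 1)*(j - 1)
(2) = (p - 5)*(p^4 - 4*p^3 - 7*p^2 + 10*p) = (p - 5)*(p + 2)*(p^3 - 6*p^2 + 5*p) = (p - 5)^2*(p + 2)*(p^2 - p) = p*(p - 5)^2*(p + 2)*(p - 1)
(3) = (y - 5)*(y^2 - 4*y) = y*(y - 5)*(y - 4)
(4) = (x + 1)*(x^2 - 5*x + 6) = (x - 2)*(x + 1)*(x - 3)
(5) = (q - 3)*(q^2 - 4*q + 3) = (q - 3)^2*(q - 1)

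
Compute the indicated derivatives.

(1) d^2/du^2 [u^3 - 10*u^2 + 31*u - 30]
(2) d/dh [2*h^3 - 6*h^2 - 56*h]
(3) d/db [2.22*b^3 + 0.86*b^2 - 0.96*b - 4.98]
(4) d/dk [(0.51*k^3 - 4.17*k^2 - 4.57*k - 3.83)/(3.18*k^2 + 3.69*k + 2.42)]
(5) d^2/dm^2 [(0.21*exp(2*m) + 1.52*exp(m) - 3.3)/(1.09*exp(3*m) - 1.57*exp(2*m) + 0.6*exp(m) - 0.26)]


(1) = 6*u - 20
(2) = 6*h^2 - 12*h - 56
(3) = 6.66*b^2 + 1.72*b - 0.96
(4) = (1.6218*k^4 + 3.7638*k^3 + 2.8479*k^2 + 4.176*k + 3.0733)/(10.1124*k^4 + 23.4684*k^3 + 29.0073*k^2 + 17.8596*k + 5.8564)
(5) = (0.249501*exp(7*m) + 7.583021*exp(6*m) - 43.914138*exp(5*m) + 62.86202*exp(4*m) - 30.088544*exp(3*m) - 2.912244*exp(2*m) + 4.494144*exp(m) - 0.412048)*exp(m)/(1.295029*exp(9*m) - 5.595951*exp(8*m) + 10.198803*exp(7*m) - 10.957291*exp(6*m) + 8.283648*exp(5*m) - 4.638462*exp(4*m) + 1.906572*exp(3*m) - 0.599196*exp(2*m) + 0.12168*exp(m) - 0.017576)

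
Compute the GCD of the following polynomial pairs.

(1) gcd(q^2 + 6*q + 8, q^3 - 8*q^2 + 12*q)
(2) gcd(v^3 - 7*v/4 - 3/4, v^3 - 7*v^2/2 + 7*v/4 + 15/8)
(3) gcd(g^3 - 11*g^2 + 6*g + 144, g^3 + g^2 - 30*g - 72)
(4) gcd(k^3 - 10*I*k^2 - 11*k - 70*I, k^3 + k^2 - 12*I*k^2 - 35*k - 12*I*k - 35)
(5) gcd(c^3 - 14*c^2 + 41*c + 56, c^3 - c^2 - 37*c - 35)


(1) = 1
(2) = gcd((v - 3/2)*(v + 1/2)*(v + 1), (v - 5/2)*(v - 3/2)*(v + 1/2)) = v^2 - v - 3/4
(3) = g^2 - 3*g - 18
(4) = gcd((k - 7*I)*(k - 5*I)*(k + 2*I), (k + 1)*(k - 7*I)*(k - 5*I)) = k^2 - 12*I*k - 35
(5) = c^2 - 6*c - 7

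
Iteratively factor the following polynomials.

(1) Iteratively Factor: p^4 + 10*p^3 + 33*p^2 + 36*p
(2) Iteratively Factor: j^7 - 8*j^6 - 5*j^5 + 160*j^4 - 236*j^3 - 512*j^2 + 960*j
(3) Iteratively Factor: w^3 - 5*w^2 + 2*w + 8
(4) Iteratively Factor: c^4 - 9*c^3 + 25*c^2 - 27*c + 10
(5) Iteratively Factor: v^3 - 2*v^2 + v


(1) = (p + 4)*(p^3 + 6*p^2 + 9*p) = p*(p + 4)*(p^2 + 6*p + 9) = p*(p + 3)*(p + 4)*(p + 3)
(2) = (j - 3)*(j^6 - 5*j^5 - 20*j^4 + 100*j^3 + 64*j^2 - 320*j) = (j - 5)*(j - 3)*(j^5 - 20*j^3 + 64*j) = (j - 5)*(j - 3)*(j + 4)*(j^4 - 4*j^3 - 4*j^2 + 16*j) = (j - 5)*(j - 3)*(j + 2)*(j + 4)*(j^3 - 6*j^2 + 8*j) = (j - 5)*(j - 4)*(j - 3)*(j + 2)*(j + 4)*(j^2 - 2*j) = j*(j - 5)*(j - 4)*(j - 3)*(j + 2)*(j + 4)*(j - 2)
(3) = (w + 1)*(w^2 - 6*w + 8) = (w - 4)*(w + 1)*(w - 2)
(4) = (c - 1)*(c^3 - 8*c^2 + 17*c - 10) = (c - 1)^2*(c^2 - 7*c + 10) = (c - 2)*(c - 1)^2*(c - 5)
(5) = (v - 1)*(v^2 - v) = (v - 1)^2*(v)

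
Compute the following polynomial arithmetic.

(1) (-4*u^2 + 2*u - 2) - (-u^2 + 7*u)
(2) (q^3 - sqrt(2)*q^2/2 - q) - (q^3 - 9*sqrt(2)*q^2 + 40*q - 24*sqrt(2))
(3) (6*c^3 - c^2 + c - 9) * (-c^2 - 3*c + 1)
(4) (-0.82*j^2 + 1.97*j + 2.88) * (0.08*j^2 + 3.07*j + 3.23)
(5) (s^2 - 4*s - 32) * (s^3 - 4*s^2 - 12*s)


(1) = -3*u^2 - 5*u - 2
(2) = 17*sqrt(2)*q^2/2 - 41*q + 24*sqrt(2)
(3) = -6*c^5 - 17*c^4 + 8*c^3 + 5*c^2 + 28*c - 9
(4) = -0.0656*j^4 - 2.3598*j^3 + 3.6297*j^2 + 15.2047*j + 9.3024
(5) = s^5 - 8*s^4 - 28*s^3 + 176*s^2 + 384*s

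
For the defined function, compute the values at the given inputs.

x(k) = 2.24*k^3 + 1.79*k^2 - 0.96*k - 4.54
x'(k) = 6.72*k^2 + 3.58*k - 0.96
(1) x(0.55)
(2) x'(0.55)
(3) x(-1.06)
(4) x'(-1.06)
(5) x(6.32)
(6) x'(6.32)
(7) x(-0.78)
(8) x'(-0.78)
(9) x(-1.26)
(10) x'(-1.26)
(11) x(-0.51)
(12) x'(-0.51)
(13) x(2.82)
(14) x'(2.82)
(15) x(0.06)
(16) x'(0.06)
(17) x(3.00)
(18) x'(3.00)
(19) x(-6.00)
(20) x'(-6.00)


(1) = -4.15
(2) = 3.04
(3) = -4.18
(4) = 2.80
(5) = 626.35
(6) = 290.08
(7) = -3.77
(8) = 0.34
(9) = -4.97
(10) = 5.20
(11) = -3.88
(12) = -1.04
(13) = 57.22
(14) = 62.58
(15) = -4.59
(16) = -0.72
(17) = 69.17
(18) = 70.26
(19) = -418.18
(20) = 219.48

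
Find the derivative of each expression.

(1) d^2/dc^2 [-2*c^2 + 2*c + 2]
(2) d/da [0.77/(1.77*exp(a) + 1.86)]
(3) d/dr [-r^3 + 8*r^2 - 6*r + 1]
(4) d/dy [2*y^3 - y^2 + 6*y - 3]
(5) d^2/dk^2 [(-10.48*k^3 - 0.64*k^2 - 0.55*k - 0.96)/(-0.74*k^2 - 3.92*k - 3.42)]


(1) = -4
(2) = -1.3629*exp(a)/(1.77*exp(a) + 1.86)^2
(3) = -3*r^2 + 16*r - 6
(4) = 6*y^2 - 2*y + 6
(5) = (265.923512*k^3 + 836.430336*k^2 + 743.8266*k + 24.868704)/(0.405224*k^6 + 6.439776*k^5 + 39.731784*k^4 + 119.760704*k^3 + 183.625272*k^2 + 137.549664*k + 40.001688)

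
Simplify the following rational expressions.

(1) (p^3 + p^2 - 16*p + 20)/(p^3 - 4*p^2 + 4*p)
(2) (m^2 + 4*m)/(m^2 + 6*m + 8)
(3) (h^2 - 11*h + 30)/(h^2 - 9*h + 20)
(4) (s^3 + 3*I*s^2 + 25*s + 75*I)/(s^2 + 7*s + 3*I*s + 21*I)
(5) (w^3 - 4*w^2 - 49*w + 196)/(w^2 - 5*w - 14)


(1) = (p + 5)/p
(2) = m/(m + 2)
(3) = (h - 6)/(h - 4)
(4) = (s^2 + 25)/(s + 7)
(5) = (w^2 + 3*w - 28)/(w + 2)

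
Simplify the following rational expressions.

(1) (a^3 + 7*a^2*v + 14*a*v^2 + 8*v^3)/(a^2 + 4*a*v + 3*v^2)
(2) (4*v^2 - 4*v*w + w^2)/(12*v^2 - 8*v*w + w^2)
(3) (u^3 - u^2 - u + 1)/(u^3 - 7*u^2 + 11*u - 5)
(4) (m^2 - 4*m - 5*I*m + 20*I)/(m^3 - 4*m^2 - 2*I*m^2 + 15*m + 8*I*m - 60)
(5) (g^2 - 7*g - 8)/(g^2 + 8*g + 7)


(1) = (a^2 + 6*a*v + 8*v^2)/(a + 3*v)
(2) = (2*v - w)/(6*v - w)
(3) = (u + 1)/(u - 5)
(4) = 1/(m + 3*I)
(5) = (g - 8)/(g + 7)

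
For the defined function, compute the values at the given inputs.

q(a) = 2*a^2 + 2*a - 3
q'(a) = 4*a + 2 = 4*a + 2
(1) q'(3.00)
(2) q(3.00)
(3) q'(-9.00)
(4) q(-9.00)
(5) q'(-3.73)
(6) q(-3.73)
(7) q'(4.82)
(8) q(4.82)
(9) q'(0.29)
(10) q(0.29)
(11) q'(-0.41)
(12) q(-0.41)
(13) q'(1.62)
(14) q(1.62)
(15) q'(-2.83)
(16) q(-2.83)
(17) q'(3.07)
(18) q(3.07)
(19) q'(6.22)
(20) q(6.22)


(1) = 14.00
(2) = 21.00
(3) = -34.00
(4) = 141.00
(5) = -12.92
(6) = 17.37
(7) = 21.28
(8) = 53.10
(9) = 3.16
(10) = -2.25
(11) = 0.36
(12) = -3.48
(13) = 8.48
(14) = 5.49
(15) = -9.32
(16) = 7.36
(17) = 14.28
(18) = 21.99
(19) = 26.88
(20) = 86.82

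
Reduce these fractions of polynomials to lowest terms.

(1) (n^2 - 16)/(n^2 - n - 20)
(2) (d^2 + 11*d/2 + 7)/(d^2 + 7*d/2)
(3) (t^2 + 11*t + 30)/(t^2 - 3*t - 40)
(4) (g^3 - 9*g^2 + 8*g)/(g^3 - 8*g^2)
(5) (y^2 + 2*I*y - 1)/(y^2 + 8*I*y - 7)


(1) = (n - 4)/(n - 5)
(2) = (d + 2)/d
(3) = (t + 6)/(t - 8)
(4) = (g - 1)/g
(5) = (y + I)/(y + 7*I)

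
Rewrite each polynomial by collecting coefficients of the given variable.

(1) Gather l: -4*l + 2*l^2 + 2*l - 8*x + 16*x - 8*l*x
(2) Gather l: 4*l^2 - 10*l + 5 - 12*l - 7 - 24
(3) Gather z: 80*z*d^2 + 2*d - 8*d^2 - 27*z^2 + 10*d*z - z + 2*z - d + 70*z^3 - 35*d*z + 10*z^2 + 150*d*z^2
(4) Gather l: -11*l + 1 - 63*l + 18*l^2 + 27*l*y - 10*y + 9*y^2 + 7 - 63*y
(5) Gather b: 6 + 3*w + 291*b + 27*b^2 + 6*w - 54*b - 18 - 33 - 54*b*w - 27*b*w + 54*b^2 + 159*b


(1) = 2*l^2 + l*(-8*x - 2) + 8*x
(2) = 4*l^2 - 22*l - 26
(3) = -8*d^2 + d + 70*z^3 + z^2*(150*d - 17) + z*(80*d^2 - 25*d + 1)
(4) = 18*l^2 + l*(27*y - 74) + 9*y^2 - 73*y + 8
(5) = 81*b^2 + b*(396 - 81*w) + 9*w - 45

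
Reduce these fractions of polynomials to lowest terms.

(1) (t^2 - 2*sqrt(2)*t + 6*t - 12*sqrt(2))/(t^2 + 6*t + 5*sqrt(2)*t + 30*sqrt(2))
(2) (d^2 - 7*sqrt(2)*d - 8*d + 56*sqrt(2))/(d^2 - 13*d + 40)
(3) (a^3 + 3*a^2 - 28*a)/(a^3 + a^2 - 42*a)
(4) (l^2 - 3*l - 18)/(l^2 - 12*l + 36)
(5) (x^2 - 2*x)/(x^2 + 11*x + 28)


(1) = (t - 2*sqrt(2))/(t + 5*sqrt(2))
(2) = (d - 7*sqrt(2))/(d - 5)
(3) = (a - 4)/(a - 6)
(4) = (l + 3)/(l - 6)
(5) = (x^2 - 2*x)/(x^2 + 11*x + 28)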